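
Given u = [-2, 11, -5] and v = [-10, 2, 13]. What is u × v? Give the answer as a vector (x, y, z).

(153, 76, 106)

i: 11·13 - (-5)·2 = 143 - (-10) = 153
j: (-5)·(-10) - (-2)·13 = 50 - (-26) = 76
k: (-2)·2 - 11·(-10) = -4 - (-110) = 106
u × v = (153, 76, 106)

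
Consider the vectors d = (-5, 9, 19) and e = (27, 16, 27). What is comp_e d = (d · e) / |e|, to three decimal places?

12.609

d · e = (-5)·27 + 9·16 + 19·27 = -135 + 144 + 513 = 522
|e| = √(729 + 256 + 729) = √1714 ≈ 41.4005
comp_e d = 522 / √1714 ≈ 12.609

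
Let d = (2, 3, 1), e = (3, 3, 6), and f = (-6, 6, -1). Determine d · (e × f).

e × f:
i: 3·(-1) - 6·6 = -3 - 36 = -39
j: 6·(-6) - 3·(-1) = -36 - (-3) = -33
k: 3·6 - 3·(-6) = 18 - (-18) = 36
e × f = (-39, -33, 36)
d · (e × f) = 2·(-39) + 3·(-33) + 1·36 = -78 - 99 + 36 = -141

-141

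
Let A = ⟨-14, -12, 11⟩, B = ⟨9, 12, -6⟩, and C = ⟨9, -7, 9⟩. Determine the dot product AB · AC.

AB = B − A = (23, 24, -17)
AC = C − A = (23, 5, -2)
AB · AC = 23·23 + 24·5 + (-17)·(-2) = 529 + 120 + 34 = 683

683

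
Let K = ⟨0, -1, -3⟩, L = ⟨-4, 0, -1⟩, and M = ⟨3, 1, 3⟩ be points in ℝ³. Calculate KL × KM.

KL = (-4, 1, 2)
KM = (3, 2, 6)
i: 1·6 - 2·2 = 6 - 4 = 2
j: 2·3 - (-4)·6 = 6 - (-24) = 30
k: (-4)·2 - 1·3 = -8 - 3 = -11
KL × KM = (2, 30, -11)

(2, 30, -11)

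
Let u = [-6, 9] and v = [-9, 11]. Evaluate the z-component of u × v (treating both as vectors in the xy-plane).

(-6)·11 - 9·(-9) = -66 - (-81) = 15

15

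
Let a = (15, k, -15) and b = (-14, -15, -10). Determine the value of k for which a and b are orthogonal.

-4

a · b = 15·(-14) + k·(-15) + (-15)·(-10) = -60 - 15k
Set equal to 0: -15k = 60, so k = -4.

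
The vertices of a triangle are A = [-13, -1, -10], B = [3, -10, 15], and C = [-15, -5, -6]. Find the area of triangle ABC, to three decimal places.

77.162

AB = (16, -9, 25),  AC = (-2, -4, 4)
i: (-9)·4 - 25·(-4) = -36 - (-100) = 64
j: 25·(-2) - 16·4 = -50 - 64 = -114
k: 16·(-4) - (-9)·(-2) = -64 - 18 = -82
AB × AC = (64, -114, -82)
|AB × AC| = √23816 ≈ 154.3243
area = ½ · 154.3243 ≈ 77.162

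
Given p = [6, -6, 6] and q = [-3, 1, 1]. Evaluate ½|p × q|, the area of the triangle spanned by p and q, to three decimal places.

14.697

i: (-6)·1 - 6·1 = -6 - 6 = -12
j: 6·(-3) - 6·1 = -18 - 6 = -24
k: 6·1 - (-6)·(-3) = 6 - 18 = -12
p × q = (-12, -24, -12)
|p × q| = √((-12)² + (-24)² + (-12)²) = √864 ≈ 29.3939
area = ½ · 29.3939 ≈ 14.697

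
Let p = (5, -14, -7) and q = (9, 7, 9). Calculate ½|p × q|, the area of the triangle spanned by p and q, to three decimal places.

i: (-14)·9 - (-7)·7 = -126 - (-49) = -77
j: (-7)·9 - 5·9 = -63 - 45 = -108
k: 5·7 - (-14)·9 = 35 - (-126) = 161
p × q = (-77, -108, 161)
|p × q| = √((-77)² + (-108)² + 161²) = √43514 ≈ 208.6001
area = ½ · 208.6001 ≈ 104.300

104.300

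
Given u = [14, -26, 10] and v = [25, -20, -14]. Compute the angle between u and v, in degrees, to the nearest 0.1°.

u · v = 14·25 + (-26)·(-20) + 10·(-14) = 350 + 520 - 140 = 730
|u|² = 196 + 676 + 100 = 972,  |u| = √972 ≈ 31.176915
|v|² = 625 + 400 + 196 = 1221,  |v| = √1221 ≈ 34.942810
cos θ = 730 / (31.176915 · 34.942810) ≈ 0.67009
θ = arccos(0.67009) ≈ 47.9°

47.9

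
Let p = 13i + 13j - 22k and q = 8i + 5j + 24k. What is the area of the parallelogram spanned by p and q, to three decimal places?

i: 13·24 - (-22)·5 = 312 - (-110) = 422
j: (-22)·8 - 13·24 = -176 - 312 = -488
k: 13·5 - 13·8 = 65 - 104 = -39
p × q = (422, -488, -39)
|p × q| = √(422² + (-488)² + (-39)²) = √417749 ≈ 646.3351

646.335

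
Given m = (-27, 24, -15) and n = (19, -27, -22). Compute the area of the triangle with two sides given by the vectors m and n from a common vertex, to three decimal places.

i: 24·(-22) - (-15)·(-27) = -528 - 405 = -933
j: (-15)·19 - (-27)·(-22) = -285 - 594 = -879
k: (-27)·(-27) - 24·19 = 729 - 456 = 273
m × n = (-933, -879, 273)
|m × n| = √((-933)² + (-879)² + 273²) = √1717659 ≈ 1310.5949
area = ½ · 1310.5949 ≈ 655.297

655.297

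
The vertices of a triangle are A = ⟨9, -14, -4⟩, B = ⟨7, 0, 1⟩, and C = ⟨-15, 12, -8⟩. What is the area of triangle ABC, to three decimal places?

181.408

AB = (-2, 14, 5),  AC = (-24, 26, -4)
i: 14·(-4) - 5·26 = -56 - 130 = -186
j: 5·(-24) - (-2)·(-4) = -120 - 8 = -128
k: (-2)·26 - 14·(-24) = -52 - (-336) = 284
AB × AC = (-186, -128, 284)
|AB × AC| = √131636 ≈ 362.8168
area = ½ · 362.8168 ≈ 181.408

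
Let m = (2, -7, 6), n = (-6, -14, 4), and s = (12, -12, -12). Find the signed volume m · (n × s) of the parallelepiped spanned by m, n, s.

2040

n × s:
i: (-14)·(-12) - 4·(-12) = 168 - (-48) = 216
j: 4·12 - (-6)·(-12) = 48 - 72 = -24
k: (-6)·(-12) - (-14)·12 = 72 - (-168) = 240
n × s = (216, -24, 240)
m · (n × s) = 2·216 + (-7)·(-24) + 6·240 = 432 + 168 + 1440 = 2040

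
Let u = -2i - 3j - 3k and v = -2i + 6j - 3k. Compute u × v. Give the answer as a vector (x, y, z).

i: (-3)·(-3) - (-3)·6 = 9 - (-18) = 27
j: (-3)·(-2) - (-2)·(-3) = 6 - 6 = 0
k: (-2)·6 - (-3)·(-2) = -12 - 6 = -18
u × v = (27, 0, -18)

(27, 0, -18)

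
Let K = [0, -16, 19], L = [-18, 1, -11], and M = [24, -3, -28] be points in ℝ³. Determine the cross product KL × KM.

KL = (-18, 17, -30)
KM = (24, 13, -47)
i: 17·(-47) - (-30)·13 = -799 - (-390) = -409
j: (-30)·24 - (-18)·(-47) = -720 - 846 = -1566
k: (-18)·13 - 17·24 = -234 - 408 = -642
KL × KM = (-409, -1566, -642)

(-409, -1566, -642)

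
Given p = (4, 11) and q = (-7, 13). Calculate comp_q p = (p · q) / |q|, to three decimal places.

p · q = 4·(-7) + 11·13 = -28 + 143 = 115
|q| = √(49 + 169) = √218 ≈ 14.7648
comp_q p = 115 / √218 ≈ 7.789

7.789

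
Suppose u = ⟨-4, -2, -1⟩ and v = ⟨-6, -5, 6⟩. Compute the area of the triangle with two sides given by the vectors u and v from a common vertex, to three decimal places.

17.699

i: (-2)·6 - (-1)·(-5) = -12 - 5 = -17
j: (-1)·(-6) - (-4)·6 = 6 - (-24) = 30
k: (-4)·(-5) - (-2)·(-6) = 20 - 12 = 8
u × v = (-17, 30, 8)
|u × v| = √((-17)² + 30² + 8²) = √1253 ≈ 35.3977
area = ½ · 35.3977 ≈ 17.699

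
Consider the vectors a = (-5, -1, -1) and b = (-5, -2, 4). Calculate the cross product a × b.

(-6, 25, 5)

i: (-1)·4 - (-1)·(-2) = -4 - 2 = -6
j: (-1)·(-5) - (-5)·4 = 5 - (-20) = 25
k: (-5)·(-2) - (-1)·(-5) = 10 - 5 = 5
a × b = (-6, 25, 5)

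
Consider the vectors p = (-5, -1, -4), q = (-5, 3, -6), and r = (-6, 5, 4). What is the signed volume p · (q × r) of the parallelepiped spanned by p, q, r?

-238

q × r:
i: 3·4 - (-6)·5 = 12 - (-30) = 42
j: (-6)·(-6) - (-5)·4 = 36 - (-20) = 56
k: (-5)·5 - 3·(-6) = -25 - (-18) = -7
q × r = (42, 56, -7)
p · (q × r) = (-5)·42 + (-1)·56 + (-4)·(-7) = -210 - 56 + 28 = -238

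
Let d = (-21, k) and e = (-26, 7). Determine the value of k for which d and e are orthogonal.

d · e = (-21)·(-26) + k·7 = 546 + 7k
Set equal to 0: 7k = -546, so k = -78.

-78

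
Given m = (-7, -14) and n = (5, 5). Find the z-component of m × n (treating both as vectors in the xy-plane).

(-7)·5 - (-14)·5 = -35 - (-70) = 35

35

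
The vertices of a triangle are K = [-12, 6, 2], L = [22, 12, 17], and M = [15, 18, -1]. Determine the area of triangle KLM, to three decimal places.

KL = (34, 6, 15),  KM = (27, 12, -3)
i: 6·(-3) - 15·12 = -18 - 180 = -198
j: 15·27 - 34·(-3) = 405 - (-102) = 507
k: 34·12 - 6·27 = 408 - 162 = 246
KL × KM = (-198, 507, 246)
|KL × KM| = √356769 ≈ 597.3014
area = ½ · 597.3014 ≈ 298.651

298.651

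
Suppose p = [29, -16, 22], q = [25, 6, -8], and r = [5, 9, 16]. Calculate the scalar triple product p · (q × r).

16202

q × r:
i: 6·16 - (-8)·9 = 96 - (-72) = 168
j: (-8)·5 - 25·16 = -40 - 400 = -440
k: 25·9 - 6·5 = 225 - 30 = 195
q × r = (168, -440, 195)
p · (q × r) = 29·168 + (-16)·(-440) + 22·195 = 4872 + 7040 + 4290 = 16202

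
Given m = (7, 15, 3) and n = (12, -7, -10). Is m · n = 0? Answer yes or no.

m · n = 7·12 + 15·(-7) + 3·(-10) = 84 - 105 - 30 = -51
Nonzero, so the vectors are not orthogonal.

no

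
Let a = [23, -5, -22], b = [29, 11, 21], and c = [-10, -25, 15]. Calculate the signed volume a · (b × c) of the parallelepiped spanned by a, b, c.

32625

b × c:
i: 11·15 - 21·(-25) = 165 - (-525) = 690
j: 21·(-10) - 29·15 = -210 - 435 = -645
k: 29·(-25) - 11·(-10) = -725 - (-110) = -615
b × c = (690, -645, -615)
a · (b × c) = 23·690 + (-5)·(-645) + (-22)·(-615) = 15870 + 3225 + 13530 = 32625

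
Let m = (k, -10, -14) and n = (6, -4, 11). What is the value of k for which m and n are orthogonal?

19

m · n = k·6 + (-10)·(-4) + (-14)·11 = -114 + 6k
Set equal to 0: 6k = 114, so k = 19.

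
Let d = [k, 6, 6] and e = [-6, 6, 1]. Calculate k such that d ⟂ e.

7

d · e = k·(-6) + 6·6 + 6·1 = 42 - 6k
Set equal to 0: -6k = -42, so k = 7.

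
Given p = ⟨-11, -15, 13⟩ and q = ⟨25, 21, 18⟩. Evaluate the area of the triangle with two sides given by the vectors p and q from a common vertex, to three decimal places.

i: (-15)·18 - 13·21 = -270 - 273 = -543
j: 13·25 - (-11)·18 = 325 - (-198) = 523
k: (-11)·21 - (-15)·25 = -231 - (-375) = 144
p × q = (-543, 523, 144)
|p × q| = √((-543)² + 523² + 144²) = √589114 ≈ 767.5376
area = ½ · 767.5376 ≈ 383.769

383.769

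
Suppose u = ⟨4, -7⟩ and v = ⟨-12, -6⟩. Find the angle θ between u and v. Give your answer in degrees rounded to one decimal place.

93.2

u · v = 4·(-12) + (-7)·(-6) = -48 + 42 = -6
|u|² = 16 + 49 = 65,  |u| = √65 ≈ 8.062258
|v|² = 144 + 36 = 180,  |v| = √180 ≈ 13.416408
cos θ = -6 / (8.062258 · 13.416408) ≈ -0.05547
θ = arccos(-0.05547) ≈ 93.2°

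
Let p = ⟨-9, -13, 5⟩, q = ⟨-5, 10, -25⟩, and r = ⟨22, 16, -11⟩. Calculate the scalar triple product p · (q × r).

q × r:
i: 10·(-11) - (-25)·16 = -110 - (-400) = 290
j: (-25)·22 - (-5)·(-11) = -550 - 55 = -605
k: (-5)·16 - 10·22 = -80 - 220 = -300
q × r = (290, -605, -300)
p · (q × r) = (-9)·290 + (-13)·(-605) + 5·(-300) = -2610 + 7865 - 1500 = 3755

3755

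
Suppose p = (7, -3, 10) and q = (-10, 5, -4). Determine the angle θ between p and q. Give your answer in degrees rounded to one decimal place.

146.9

p · q = 7·(-10) + (-3)·5 + 10·(-4) = -70 - 15 - 40 = -125
|p|² = 49 + 9 + 100 = 158,  |p| = √158 ≈ 12.569805
|q|² = 100 + 25 + 16 = 141,  |q| = √141 ≈ 11.874342
cos θ = -125 / (12.569805 · 11.874342) ≈ -0.83748
θ = arccos(-0.83748) ≈ 146.9°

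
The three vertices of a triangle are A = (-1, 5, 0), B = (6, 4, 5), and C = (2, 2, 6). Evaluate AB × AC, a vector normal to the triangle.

AB = (7, -1, 5)
AC = (3, -3, 6)
i: (-1)·6 - 5·(-3) = -6 - (-15) = 9
j: 5·3 - 7·6 = 15 - 42 = -27
k: 7·(-3) - (-1)·3 = -21 - (-3) = -18
AB × AC = (9, -27, -18)

(9, -27, -18)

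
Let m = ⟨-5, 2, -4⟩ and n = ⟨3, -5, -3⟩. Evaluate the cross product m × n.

(-26, -27, 19)

i: 2·(-3) - (-4)·(-5) = -6 - 20 = -26
j: (-4)·3 - (-5)·(-3) = -12 - 15 = -27
k: (-5)·(-5) - 2·3 = 25 - 6 = 19
m × n = (-26, -27, 19)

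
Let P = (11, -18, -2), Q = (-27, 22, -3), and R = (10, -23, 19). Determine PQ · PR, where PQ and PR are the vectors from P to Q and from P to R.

-183

PQ = Q − P = (-38, 40, -1)
PR = R − P = (-1, -5, 21)
PQ · PR = (-38)·(-1) + 40·(-5) + (-1)·21 = 38 - 200 - 21 = -183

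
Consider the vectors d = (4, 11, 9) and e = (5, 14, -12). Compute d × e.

i: 11·(-12) - 9·14 = -132 - 126 = -258
j: 9·5 - 4·(-12) = 45 - (-48) = 93
k: 4·14 - 11·5 = 56 - 55 = 1
d × e = (-258, 93, 1)

(-258, 93, 1)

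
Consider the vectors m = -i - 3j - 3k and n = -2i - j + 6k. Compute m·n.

m · n = (-1)·(-2) + (-3)·(-1) + (-3)·6 = 2 + 3 - 18 = -13

-13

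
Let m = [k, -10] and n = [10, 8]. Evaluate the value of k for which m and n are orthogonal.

8

m · n = k·10 + (-10)·8 = -80 + 10k
Set equal to 0: 10k = 80, so k = 8.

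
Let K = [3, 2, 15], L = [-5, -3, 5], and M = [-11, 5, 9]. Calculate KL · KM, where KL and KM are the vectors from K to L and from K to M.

KL = L − K = (-8, -5, -10)
KM = M − K = (-14, 3, -6)
KL · KM = (-8)·(-14) + (-5)·3 + (-10)·(-6) = 112 - 15 + 60 = 157

157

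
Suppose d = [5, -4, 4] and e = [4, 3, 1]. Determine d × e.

i: (-4)·1 - 4·3 = -4 - 12 = -16
j: 4·4 - 5·1 = 16 - 5 = 11
k: 5·3 - (-4)·4 = 15 - (-16) = 31
d × e = (-16, 11, 31)

(-16, 11, 31)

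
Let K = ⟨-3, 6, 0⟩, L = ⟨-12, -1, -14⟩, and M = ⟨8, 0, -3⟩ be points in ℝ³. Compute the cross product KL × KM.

(-63, -181, 131)

KL = (-9, -7, -14)
KM = (11, -6, -3)
i: (-7)·(-3) - (-14)·(-6) = 21 - 84 = -63
j: (-14)·11 - (-9)·(-3) = -154 - 27 = -181
k: (-9)·(-6) - (-7)·11 = 54 - (-77) = 131
KL × KM = (-63, -181, 131)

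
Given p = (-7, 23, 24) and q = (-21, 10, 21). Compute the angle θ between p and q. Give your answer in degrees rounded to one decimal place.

p · q = (-7)·(-21) + 23·10 + 24·21 = 147 + 230 + 504 = 881
|p|² = 49 + 529 + 576 = 1154,  |p| = √1154 ≈ 33.970576
|q|² = 441 + 100 + 441 = 982,  |q| = √982 ≈ 31.336879
cos θ = 881 / (33.970576 · 31.336879) ≈ 0.82759
θ = arccos(0.82759) ≈ 34.1°

34.1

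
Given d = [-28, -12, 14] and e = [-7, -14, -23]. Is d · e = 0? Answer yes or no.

d · e = (-28)·(-7) + (-12)·(-14) + 14·(-23) = 196 + 168 - 322 = 42
Nonzero, so the vectors are not orthogonal.

no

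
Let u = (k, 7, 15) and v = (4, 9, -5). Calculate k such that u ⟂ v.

u · v = k·4 + 7·9 + 15·(-5) = -12 + 4k
Set equal to 0: 4k = 12, so k = 3.

3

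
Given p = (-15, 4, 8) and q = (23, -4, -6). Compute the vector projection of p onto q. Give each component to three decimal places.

p · q = (-15)·23 + 4·(-4) + 8·(-6) = -345 - 16 - 48 = -409
|q|² = 529 + 16 + 36 = 581
proj_q p = (-409/581) · (23, -4, -6) ≈ (-16.191, 2.816, 4.224)

(-16.191, 2.816, 4.224)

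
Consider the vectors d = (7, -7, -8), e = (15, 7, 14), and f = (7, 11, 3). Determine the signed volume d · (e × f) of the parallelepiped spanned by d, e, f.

e × f:
i: 7·3 - 14·11 = 21 - 154 = -133
j: 14·7 - 15·3 = 98 - 45 = 53
k: 15·11 - 7·7 = 165 - 49 = 116
e × f = (-133, 53, 116)
d · (e × f) = 7·(-133) + (-7)·53 + (-8)·116 = -931 - 371 - 928 = -2230

-2230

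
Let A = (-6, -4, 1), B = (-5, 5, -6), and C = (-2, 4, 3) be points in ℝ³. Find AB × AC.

AB = (1, 9, -7)
AC = (4, 8, 2)
i: 9·2 - (-7)·8 = 18 - (-56) = 74
j: (-7)·4 - 1·2 = -28 - 2 = -30
k: 1·8 - 9·4 = 8 - 36 = -28
AB × AC = (74, -30, -28)

(74, -30, -28)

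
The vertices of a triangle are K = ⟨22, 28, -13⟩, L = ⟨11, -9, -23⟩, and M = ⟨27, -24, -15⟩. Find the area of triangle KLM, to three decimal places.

KL = (-11, -37, -10),  KM = (5, -52, -2)
i: (-37)·(-2) - (-10)·(-52) = 74 - 520 = -446
j: (-10)·5 - (-11)·(-2) = -50 - 22 = -72
k: (-11)·(-52) - (-37)·5 = 572 - (-185) = 757
KL × KM = (-446, -72, 757)
|KL × KM| = √777149 ≈ 881.5605
area = ½ · 881.5605 ≈ 440.780

440.780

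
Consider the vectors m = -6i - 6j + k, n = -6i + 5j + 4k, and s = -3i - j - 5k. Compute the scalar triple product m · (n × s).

399

n × s:
i: 5·(-5) - 4·(-1) = -25 - (-4) = -21
j: 4·(-3) - (-6)·(-5) = -12 - 30 = -42
k: (-6)·(-1) - 5·(-3) = 6 - (-15) = 21
n × s = (-21, -42, 21)
m · (n × s) = (-6)·(-21) + (-6)·(-42) + 1·21 = 126 + 252 + 21 = 399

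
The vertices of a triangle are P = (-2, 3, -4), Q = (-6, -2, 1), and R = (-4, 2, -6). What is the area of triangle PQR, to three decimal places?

12.093

PQ = (-4, -5, 5),  PR = (-2, -1, -2)
i: (-5)·(-2) - 5·(-1) = 10 - (-5) = 15
j: 5·(-2) - (-4)·(-2) = -10 - 8 = -18
k: (-4)·(-1) - (-5)·(-2) = 4 - 10 = -6
PQ × PR = (15, -18, -6)
|PQ × PR| = √585 ≈ 24.1868
area = ½ · 24.1868 ≈ 12.093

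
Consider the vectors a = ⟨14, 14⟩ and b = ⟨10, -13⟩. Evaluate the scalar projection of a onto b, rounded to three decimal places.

-2.561

a · b = 14·10 + 14·(-13) = 140 - 182 = -42
|b| = √(100 + 169) = √269 ≈ 16.4012
comp_b a = -42 / √269 ≈ -2.561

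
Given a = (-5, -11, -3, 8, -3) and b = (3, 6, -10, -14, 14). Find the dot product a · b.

a · b = (-5)·3 + (-11)·6 + (-3)·(-10) + 8·(-14) + (-3)·14 = -15 - 66 + 30 - 112 - 42 = -205

-205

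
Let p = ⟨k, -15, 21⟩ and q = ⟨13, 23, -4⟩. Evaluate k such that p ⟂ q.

p · q = k·13 + (-15)·23 + 21·(-4) = -429 + 13k
Set equal to 0: 13k = 429, so k = 33.

33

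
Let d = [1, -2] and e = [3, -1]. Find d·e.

5

d · e = 1·3 + (-2)·(-1) = 3 + 2 = 5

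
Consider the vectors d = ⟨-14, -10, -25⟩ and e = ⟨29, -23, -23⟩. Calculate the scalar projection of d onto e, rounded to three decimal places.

d · e = (-14)·29 + (-10)·(-23) + (-25)·(-23) = -406 + 230 + 575 = 399
|e| = √(841 + 529 + 529) = √1899 ≈ 43.5775
comp_e d = 399 / √1899 ≈ 9.156

9.156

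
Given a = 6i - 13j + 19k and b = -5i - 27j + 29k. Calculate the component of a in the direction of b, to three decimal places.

21.834

a · b = 6·(-5) + (-13)·(-27) + 19·29 = -30 + 351 + 551 = 872
|b| = √(25 + 729 + 841) = √1595 ≈ 39.9375
comp_b a = 872 / √1595 ≈ 21.834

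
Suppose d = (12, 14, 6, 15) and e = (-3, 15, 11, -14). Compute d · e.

30

d · e = 12·(-3) + 14·15 + 6·11 + 15·(-14) = -36 + 210 + 66 - 210 = 30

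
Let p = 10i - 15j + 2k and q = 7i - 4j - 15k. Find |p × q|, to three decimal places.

292.250

i: (-15)·(-15) - 2·(-4) = 225 - (-8) = 233
j: 2·7 - 10·(-15) = 14 - (-150) = 164
k: 10·(-4) - (-15)·7 = -40 - (-105) = 65
p × q = (233, 164, 65)
|p × q| = √(233² + 164² + 65²) = √85410 ≈ 292.2499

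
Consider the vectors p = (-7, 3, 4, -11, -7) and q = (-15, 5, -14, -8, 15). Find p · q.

p · q = (-7)·(-15) + 3·5 + 4·(-14) + (-11)·(-8) + (-7)·15 = 105 + 15 - 56 + 88 - 105 = 47

47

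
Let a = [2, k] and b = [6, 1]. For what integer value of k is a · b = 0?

-12

a · b = 2·6 + k·1 = 12 + 1k
Set equal to 0: 1k = -12, so k = -12.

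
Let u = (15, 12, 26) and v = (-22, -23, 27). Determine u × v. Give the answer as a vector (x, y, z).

i: 12·27 - 26·(-23) = 324 - (-598) = 922
j: 26·(-22) - 15·27 = -572 - 405 = -977
k: 15·(-23) - 12·(-22) = -345 - (-264) = -81
u × v = (922, -977, -81)

(922, -977, -81)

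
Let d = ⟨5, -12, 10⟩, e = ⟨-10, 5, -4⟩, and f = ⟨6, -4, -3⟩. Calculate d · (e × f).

e × f:
i: 5·(-3) - (-4)·(-4) = -15 - 16 = -31
j: (-4)·6 - (-10)·(-3) = -24 - 30 = -54
k: (-10)·(-4) - 5·6 = 40 - 30 = 10
e × f = (-31, -54, 10)
d · (e × f) = 5·(-31) + (-12)·(-54) + 10·10 = -155 + 648 + 100 = 593

593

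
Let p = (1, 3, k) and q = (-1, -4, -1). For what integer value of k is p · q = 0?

-13

p · q = 1·(-1) + 3·(-4) + k·(-1) = -13 - 1k
Set equal to 0: -1k = 13, so k = -13.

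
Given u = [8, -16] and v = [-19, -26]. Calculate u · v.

264

u · v = 8·(-19) + (-16)·(-26) = -152 + 416 = 264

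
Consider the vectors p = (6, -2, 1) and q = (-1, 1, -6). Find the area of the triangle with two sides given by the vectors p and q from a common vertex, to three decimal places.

18.453

i: (-2)·(-6) - 1·1 = 12 - 1 = 11
j: 1·(-1) - 6·(-6) = -1 - (-36) = 35
k: 6·1 - (-2)·(-1) = 6 - 2 = 4
p × q = (11, 35, 4)
|p × q| = √(11² + 35² + 4²) = √1362 ≈ 36.9053
area = ½ · 36.9053 ≈ 18.453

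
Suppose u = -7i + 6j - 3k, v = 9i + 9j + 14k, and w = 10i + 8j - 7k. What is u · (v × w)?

2497

v × w:
i: 9·(-7) - 14·8 = -63 - 112 = -175
j: 14·10 - 9·(-7) = 140 - (-63) = 203
k: 9·8 - 9·10 = 72 - 90 = -18
v × w = (-175, 203, -18)
u · (v × w) = (-7)·(-175) + 6·203 + (-3)·(-18) = 1225 + 1218 + 54 = 2497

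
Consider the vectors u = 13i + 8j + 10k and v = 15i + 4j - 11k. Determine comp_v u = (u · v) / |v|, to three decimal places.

6.149

u · v = 13·15 + 8·4 + 10·(-11) = 195 + 32 - 110 = 117
|v| = √(225 + 16 + 121) = √362 ≈ 19.0263
comp_v u = 117 / √362 ≈ 6.149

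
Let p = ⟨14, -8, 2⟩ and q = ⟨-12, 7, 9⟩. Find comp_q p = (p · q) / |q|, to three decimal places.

-12.445

p · q = 14·(-12) + (-8)·7 + 2·9 = -168 - 56 + 18 = -206
|q| = √(144 + 49 + 81) = √274 ≈ 16.5529
comp_q p = -206 / √274 ≈ -12.445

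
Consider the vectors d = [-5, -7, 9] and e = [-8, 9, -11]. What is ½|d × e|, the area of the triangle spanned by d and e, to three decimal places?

81.157

i: (-7)·(-11) - 9·9 = 77 - 81 = -4
j: 9·(-8) - (-5)·(-11) = -72 - 55 = -127
k: (-5)·9 - (-7)·(-8) = -45 - 56 = -101
d × e = (-4, -127, -101)
|d × e| = √((-4)² + (-127)² + (-101)²) = √26346 ≈ 162.3145
area = ½ · 162.3145 ≈ 81.157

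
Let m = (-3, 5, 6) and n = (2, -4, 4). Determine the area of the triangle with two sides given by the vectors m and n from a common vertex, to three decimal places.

25.080

i: 5·4 - 6·(-4) = 20 - (-24) = 44
j: 6·2 - (-3)·4 = 12 - (-12) = 24
k: (-3)·(-4) - 5·2 = 12 - 10 = 2
m × n = (44, 24, 2)
|m × n| = √(44² + 24² + 2²) = √2516 ≈ 50.1597
area = ½ · 50.1597 ≈ 25.080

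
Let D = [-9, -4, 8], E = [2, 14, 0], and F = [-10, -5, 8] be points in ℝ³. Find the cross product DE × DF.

DE = (11, 18, -8)
DF = (-1, -1, 0)
i: 18·0 - (-8)·(-1) = 0 - 8 = -8
j: (-8)·(-1) - 11·0 = 8 - 0 = 8
k: 11·(-1) - 18·(-1) = -11 - (-18) = 7
DE × DF = (-8, 8, 7)

(-8, 8, 7)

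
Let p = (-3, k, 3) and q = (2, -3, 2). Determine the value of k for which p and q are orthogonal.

p · q = (-3)·2 + k·(-3) + 3·2 = 0 - 3k
Set equal to 0: -3k = 0, so k = 0.

0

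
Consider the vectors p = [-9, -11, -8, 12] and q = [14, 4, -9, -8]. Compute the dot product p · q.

p · q = (-9)·14 + (-11)·4 + (-8)·(-9) + 12·(-8) = -126 - 44 + 72 - 96 = -194

-194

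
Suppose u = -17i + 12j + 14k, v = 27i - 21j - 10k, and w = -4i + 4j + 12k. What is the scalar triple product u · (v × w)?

532

v × w:
i: (-21)·12 - (-10)·4 = -252 - (-40) = -212
j: (-10)·(-4) - 27·12 = 40 - 324 = -284
k: 27·4 - (-21)·(-4) = 108 - 84 = 24
v × w = (-212, -284, 24)
u · (v × w) = (-17)·(-212) + 12·(-284) + 14·24 = 3604 - 3408 + 336 = 532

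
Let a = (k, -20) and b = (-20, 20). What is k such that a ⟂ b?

a · b = k·(-20) + (-20)·20 = -400 - 20k
Set equal to 0: -20k = 400, so k = -20.

-20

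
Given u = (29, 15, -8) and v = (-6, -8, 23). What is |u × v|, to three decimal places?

i: 15·23 - (-8)·(-8) = 345 - 64 = 281
j: (-8)·(-6) - 29·23 = 48 - 667 = -619
k: 29·(-8) - 15·(-6) = -232 - (-90) = -142
u × v = (281, -619, -142)
|u × v| = √(281² + (-619)² + (-142)²) = √482286 ≈ 694.4681

694.468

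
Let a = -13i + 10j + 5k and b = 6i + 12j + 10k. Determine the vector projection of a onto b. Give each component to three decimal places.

a · b = (-13)·6 + 10·12 + 5·10 = -78 + 120 + 50 = 92
|b|² = 36 + 144 + 100 = 280
proj_b a = (92/280) · (6, 12, 10) ≈ (1.971, 3.943, 3.286)

(1.971, 3.943, 3.286)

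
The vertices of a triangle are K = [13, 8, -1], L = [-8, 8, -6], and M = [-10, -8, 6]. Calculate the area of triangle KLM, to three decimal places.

KL = (-21, 0, -5),  KM = (-23, -16, 7)
i: 0·7 - (-5)·(-16) = 0 - 80 = -80
j: (-5)·(-23) - (-21)·7 = 115 - (-147) = 262
k: (-21)·(-16) - 0·(-23) = 336 - 0 = 336
KL × KM = (-80, 262, 336)
|KL × KM| = √187940 ≈ 433.5205
area = ½ · 433.5205 ≈ 216.760

216.760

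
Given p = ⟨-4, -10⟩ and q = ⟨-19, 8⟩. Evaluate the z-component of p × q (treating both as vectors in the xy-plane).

-222

(-4)·8 - (-10)·(-19) = -32 - 190 = -222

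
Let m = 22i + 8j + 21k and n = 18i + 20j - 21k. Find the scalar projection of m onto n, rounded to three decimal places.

3.369

m · n = 22·18 + 8·20 + 21·(-21) = 396 + 160 - 441 = 115
|n| = √(324 + 400 + 441) = √1165 ≈ 34.1321
comp_n m = 115 / √1165 ≈ 3.369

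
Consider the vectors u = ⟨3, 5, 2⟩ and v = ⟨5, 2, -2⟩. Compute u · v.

u · v = 3·5 + 5·2 + 2·(-2) = 15 + 10 - 4 = 21

21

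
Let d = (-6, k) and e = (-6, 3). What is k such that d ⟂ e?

-12

d · e = (-6)·(-6) + k·3 = 36 + 3k
Set equal to 0: 3k = -36, so k = -12.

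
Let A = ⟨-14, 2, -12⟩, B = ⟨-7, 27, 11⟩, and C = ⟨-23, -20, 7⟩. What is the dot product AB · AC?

-176

AB = B − A = (7, 25, 23)
AC = C − A = (-9, -22, 19)
AB · AC = 7·(-9) + 25·(-22) + 23·19 = -63 - 550 + 437 = -176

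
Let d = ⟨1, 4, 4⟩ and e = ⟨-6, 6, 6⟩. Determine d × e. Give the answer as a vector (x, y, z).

i: 4·6 - 4·6 = 24 - 24 = 0
j: 4·(-6) - 1·6 = -24 - 6 = -30
k: 1·6 - 4·(-6) = 6 - (-24) = 30
d × e = (0, -30, 30)

(0, -30, 30)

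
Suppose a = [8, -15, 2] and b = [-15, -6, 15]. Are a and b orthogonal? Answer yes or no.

a · b = 8·(-15) + (-15)·(-6) + 2·15 = -120 + 90 + 30 = 0
Zero, so the vectors are orthogonal.

yes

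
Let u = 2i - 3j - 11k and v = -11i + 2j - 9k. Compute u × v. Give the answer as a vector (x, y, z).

(49, 139, -29)

i: (-3)·(-9) - (-11)·2 = 27 - (-22) = 49
j: (-11)·(-11) - 2·(-9) = 121 - (-18) = 139
k: 2·2 - (-3)·(-11) = 4 - 33 = -29
u × v = (49, 139, -29)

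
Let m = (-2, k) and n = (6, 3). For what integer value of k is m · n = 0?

4

m · n = (-2)·6 + k·3 = -12 + 3k
Set equal to 0: 3k = 12, so k = 4.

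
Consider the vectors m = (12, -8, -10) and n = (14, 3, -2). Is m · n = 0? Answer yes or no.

m · n = 12·14 + (-8)·3 + (-10)·(-2) = 168 - 24 + 20 = 164
Nonzero, so the vectors are not orthogonal.

no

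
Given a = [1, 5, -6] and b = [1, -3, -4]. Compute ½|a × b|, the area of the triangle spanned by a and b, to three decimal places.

19.442

i: 5·(-4) - (-6)·(-3) = -20 - 18 = -38
j: (-6)·1 - 1·(-4) = -6 - (-4) = -2
k: 1·(-3) - 5·1 = -3 - 5 = -8
a × b = (-38, -2, -8)
|a × b| = √((-38)² + (-2)² + (-8)²) = √1512 ≈ 38.8844
area = ½ · 38.8844 ≈ 19.442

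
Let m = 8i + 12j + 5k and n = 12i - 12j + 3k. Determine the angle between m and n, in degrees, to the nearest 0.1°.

m · n = 8·12 + 12·(-12) + 5·3 = 96 - 144 + 15 = -33
|m|² = 64 + 144 + 25 = 233,  |m| = √233 ≈ 15.264338
|n|² = 144 + 144 + 9 = 297,  |n| = √297 ≈ 17.233688
cos θ = -33 / (15.264338 · 17.233688) ≈ -0.12545
θ = arccos(-0.12545) ≈ 97.2°

97.2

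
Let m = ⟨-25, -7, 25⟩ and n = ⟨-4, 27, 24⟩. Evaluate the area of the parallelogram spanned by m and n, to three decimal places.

1206.175

i: (-7)·24 - 25·27 = -168 - 675 = -843
j: 25·(-4) - (-25)·24 = -100 - (-600) = 500
k: (-25)·27 - (-7)·(-4) = -675 - 28 = -703
m × n = (-843, 500, -703)
|m × n| = √((-843)² + 500² + (-703)²) = √1454858 ≈ 1206.1749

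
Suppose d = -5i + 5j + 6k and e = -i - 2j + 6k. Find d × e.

i: 5·6 - 6·(-2) = 30 - (-12) = 42
j: 6·(-1) - (-5)·6 = -6 - (-30) = 24
k: (-5)·(-2) - 5·(-1) = 10 - (-5) = 15
d × e = (42, 24, 15)

(42, 24, 15)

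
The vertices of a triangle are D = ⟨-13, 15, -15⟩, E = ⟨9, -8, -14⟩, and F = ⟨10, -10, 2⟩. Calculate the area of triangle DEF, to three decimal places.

DE = (22, -23, 1),  DF = (23, -25, 17)
i: (-23)·17 - 1·(-25) = -391 - (-25) = -366
j: 1·23 - 22·17 = 23 - 374 = -351
k: 22·(-25) - (-23)·23 = -550 - (-529) = -21
DE × DF = (-366, -351, -21)
|DE × DF| = √257598 ≈ 507.5411
area = ½ · 507.5411 ≈ 253.771

253.771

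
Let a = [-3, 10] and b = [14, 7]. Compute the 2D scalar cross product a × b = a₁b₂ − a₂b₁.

-161

(-3)·7 - 10·14 = -21 - 140 = -161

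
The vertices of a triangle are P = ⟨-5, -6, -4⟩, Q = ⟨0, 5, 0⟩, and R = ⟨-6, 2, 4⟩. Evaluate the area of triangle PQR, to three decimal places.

PQ = (5, 11, 4),  PR = (-1, 8, 8)
i: 11·8 - 4·8 = 88 - 32 = 56
j: 4·(-1) - 5·8 = -4 - 40 = -44
k: 5·8 - 11·(-1) = 40 - (-11) = 51
PQ × PR = (56, -44, 51)
|PQ × PR| = √7673 ≈ 87.5957
area = ½ · 87.5957 ≈ 43.798

43.798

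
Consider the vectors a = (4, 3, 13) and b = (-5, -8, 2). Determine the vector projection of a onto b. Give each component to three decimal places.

a · b = 4·(-5) + 3·(-8) + 13·2 = -20 - 24 + 26 = -18
|b|² = 25 + 64 + 4 = 93
proj_b a = (-18/93) · (-5, -8, 2) ≈ (0.968, 1.548, -0.387)

(0.968, 1.548, -0.387)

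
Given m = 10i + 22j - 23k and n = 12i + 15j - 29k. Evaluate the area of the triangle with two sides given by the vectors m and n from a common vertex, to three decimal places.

i: 22·(-29) - (-23)·15 = -638 - (-345) = -293
j: (-23)·12 - 10·(-29) = -276 - (-290) = 14
k: 10·15 - 22·12 = 150 - 264 = -114
m × n = (-293, 14, -114)
|m × n| = √((-293)² + 14² + (-114)²) = √99041 ≈ 314.7078
area = ½ · 314.7078 ≈ 157.354

157.354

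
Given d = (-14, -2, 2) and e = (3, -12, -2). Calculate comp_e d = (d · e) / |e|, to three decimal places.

d · e = (-14)·3 + (-2)·(-12) + 2·(-2) = -42 + 24 - 4 = -22
|e| = √(9 + 144 + 4) = √157 ≈ 12.5300
comp_e d = -22 / √157 ≈ -1.756

-1.756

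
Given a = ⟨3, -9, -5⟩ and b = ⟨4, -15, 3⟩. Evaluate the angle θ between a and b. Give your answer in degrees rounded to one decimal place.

38.9

a · b = 3·4 + (-9)·(-15) + (-5)·3 = 12 + 135 - 15 = 132
|a|² = 9 + 81 + 25 = 115,  |a| = √115 ≈ 10.723805
|b|² = 16 + 225 + 9 = 250,  |b| = √250 ≈ 15.811388
cos θ = 132 / (10.723805 · 15.811388) ≈ 0.77849
θ = arccos(0.77849) ≈ 38.9°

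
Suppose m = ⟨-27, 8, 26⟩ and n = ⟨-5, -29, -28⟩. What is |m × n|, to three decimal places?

i: 8·(-28) - 26·(-29) = -224 - (-754) = 530
j: 26·(-5) - (-27)·(-28) = -130 - 756 = -886
k: (-27)·(-29) - 8·(-5) = 783 - (-40) = 823
m × n = (530, -886, 823)
|m × n| = √(530² + (-886)² + 823²) = √1743225 ≈ 1320.3125

1320.312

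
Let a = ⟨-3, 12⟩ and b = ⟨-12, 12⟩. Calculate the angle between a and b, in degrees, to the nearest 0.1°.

31.0

a · b = (-3)·(-12) + 12·12 = 36 + 144 = 180
|a|² = 9 + 144 = 153,  |a| = √153 ≈ 12.369317
|b|² = 144 + 144 = 288,  |b| = √288 ≈ 16.970563
cos θ = 180 / (12.369317 · 16.970563) ≈ 0.85749
θ = arccos(0.85749) ≈ 31.0°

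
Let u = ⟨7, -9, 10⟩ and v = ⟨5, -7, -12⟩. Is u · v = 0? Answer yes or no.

no

u · v = 7·5 + (-9)·(-7) + 10·(-12) = 35 + 63 - 120 = -22
Nonzero, so the vectors are not orthogonal.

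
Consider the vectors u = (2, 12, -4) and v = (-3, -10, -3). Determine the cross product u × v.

(-76, 18, 16)

i: 12·(-3) - (-4)·(-10) = -36 - 40 = -76
j: (-4)·(-3) - 2·(-3) = 12 - (-6) = 18
k: 2·(-10) - 12·(-3) = -20 - (-36) = 16
u × v = (-76, 18, 16)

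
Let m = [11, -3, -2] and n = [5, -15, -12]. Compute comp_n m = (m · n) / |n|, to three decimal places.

m · n = 11·5 + (-3)·(-15) + (-2)·(-12) = 55 + 45 + 24 = 124
|n| = √(25 + 225 + 144) = √394 ≈ 19.8494
comp_n m = 124 / √394 ≈ 6.247

6.247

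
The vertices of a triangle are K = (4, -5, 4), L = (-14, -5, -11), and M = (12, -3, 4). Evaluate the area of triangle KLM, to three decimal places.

KL = (-18, 0, -15),  KM = (8, 2, 0)
i: 0·0 - (-15)·2 = 0 - (-30) = 30
j: (-15)·8 - (-18)·0 = -120 - 0 = -120
k: (-18)·2 - 0·8 = -36 - 0 = -36
KL × KM = (30, -120, -36)
|KL × KM| = √16596 ≈ 128.8255
area = ½ · 128.8255 ≈ 64.413

64.413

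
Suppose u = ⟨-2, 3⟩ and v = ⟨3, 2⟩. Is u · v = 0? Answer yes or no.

yes

u · v = (-2)·3 + 3·2 = -6 + 6 = 0
Zero, so the vectors are orthogonal.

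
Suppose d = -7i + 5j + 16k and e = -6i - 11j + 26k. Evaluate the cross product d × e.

(306, 86, 107)

i: 5·26 - 16·(-11) = 130 - (-176) = 306
j: 16·(-6) - (-7)·26 = -96 - (-182) = 86
k: (-7)·(-11) - 5·(-6) = 77 - (-30) = 107
d × e = (306, 86, 107)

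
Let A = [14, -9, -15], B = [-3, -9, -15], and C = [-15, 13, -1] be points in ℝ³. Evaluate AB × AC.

AB = (-17, 0, 0)
AC = (-29, 22, 14)
i: 0·14 - 0·22 = 0 - 0 = 0
j: 0·(-29) - (-17)·14 = 0 - (-238) = 238
k: (-17)·22 - 0·(-29) = -374 - 0 = -374
AB × AC = (0, 238, -374)

(0, 238, -374)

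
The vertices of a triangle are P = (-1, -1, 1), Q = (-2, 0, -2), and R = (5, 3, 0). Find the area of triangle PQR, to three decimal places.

12.062

PQ = (-1, 1, -3),  PR = (6, 4, -1)
i: 1·(-1) - (-3)·4 = -1 - (-12) = 11
j: (-3)·6 - (-1)·(-1) = -18 - 1 = -19
k: (-1)·4 - 1·6 = -4 - 6 = -10
PQ × PR = (11, -19, -10)
|PQ × PR| = √582 ≈ 24.1247
area = ½ · 24.1247 ≈ 12.062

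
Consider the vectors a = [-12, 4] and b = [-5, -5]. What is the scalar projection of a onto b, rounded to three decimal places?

a · b = (-12)·(-5) + 4·(-5) = 60 - 20 = 40
|b| = √(25 + 25) = √50 ≈ 7.0711
comp_b a = 40 / √50 ≈ 5.657

5.657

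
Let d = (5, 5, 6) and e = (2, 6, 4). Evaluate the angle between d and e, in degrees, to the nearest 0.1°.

d · e = 5·2 + 5·6 + 6·4 = 10 + 30 + 24 = 64
|d|² = 25 + 25 + 36 = 86,  |d| = √86 ≈ 9.273618
|e|² = 4 + 36 + 16 = 56,  |e| = √56 ≈ 7.483315
cos θ = 64 / (9.273618 · 7.483315) ≈ 0.92222
θ = arccos(0.92222) ≈ 22.7°

22.7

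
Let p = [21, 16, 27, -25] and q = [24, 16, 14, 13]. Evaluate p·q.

813

p · q = 21·24 + 16·16 + 27·14 + (-25)·13 = 504 + 256 + 378 - 325 = 813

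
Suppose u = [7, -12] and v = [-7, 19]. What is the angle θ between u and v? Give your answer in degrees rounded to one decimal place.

170.0

u · v = 7·(-7) + (-12)·19 = -49 - 228 = -277
|u|² = 49 + 144 = 193,  |u| = √193 ≈ 13.892444
|v|² = 49 + 361 = 410,  |v| = √410 ≈ 20.248457
cos θ = -277 / (13.892444 · 20.248457) ≈ -0.98471
θ = arccos(-0.98471) ≈ 170.0°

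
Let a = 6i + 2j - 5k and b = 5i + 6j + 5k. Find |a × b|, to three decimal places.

i: 2·5 - (-5)·6 = 10 - (-30) = 40
j: (-5)·5 - 6·5 = -25 - 30 = -55
k: 6·6 - 2·5 = 36 - 10 = 26
a × b = (40, -55, 26)
|a × b| = √(40² + (-55)² + 26²) = √5301 ≈ 72.8080

72.808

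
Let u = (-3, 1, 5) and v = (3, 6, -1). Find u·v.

-8

u · v = (-3)·3 + 1·6 + 5·(-1) = -9 + 6 - 5 = -8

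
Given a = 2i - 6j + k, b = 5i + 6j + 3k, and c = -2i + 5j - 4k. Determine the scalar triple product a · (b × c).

-125

b × c:
i: 6·(-4) - 3·5 = -24 - 15 = -39
j: 3·(-2) - 5·(-4) = -6 - (-20) = 14
k: 5·5 - 6·(-2) = 25 - (-12) = 37
b × c = (-39, 14, 37)
a · (b × c) = 2·(-39) + (-6)·14 + 1·37 = -78 - 84 + 37 = -125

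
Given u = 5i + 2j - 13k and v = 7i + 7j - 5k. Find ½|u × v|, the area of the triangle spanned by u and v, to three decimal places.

53.287

i: 2·(-5) - (-13)·7 = -10 - (-91) = 81
j: (-13)·7 - 5·(-5) = -91 - (-25) = -66
k: 5·7 - 2·7 = 35 - 14 = 21
u × v = (81, -66, 21)
|u × v| = √(81² + (-66)² + 21²) = √11358 ≈ 106.5739
area = ½ · 106.5739 ≈ 53.287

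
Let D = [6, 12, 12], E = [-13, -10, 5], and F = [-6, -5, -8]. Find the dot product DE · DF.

DE = E − D = (-19, -22, -7)
DF = F − D = (-12, -17, -20)
DE · DF = (-19)·(-12) + (-22)·(-17) + (-7)·(-20) = 228 + 374 + 140 = 742

742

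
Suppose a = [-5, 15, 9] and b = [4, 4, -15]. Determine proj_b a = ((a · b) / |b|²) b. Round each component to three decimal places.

a · b = (-5)·4 + 15·4 + 9·(-15) = -20 + 60 - 135 = -95
|b|² = 16 + 16 + 225 = 257
proj_b a = (-95/257) · (4, 4, -15) ≈ (-1.479, -1.479, 5.545)

(-1.479, -1.479, 5.545)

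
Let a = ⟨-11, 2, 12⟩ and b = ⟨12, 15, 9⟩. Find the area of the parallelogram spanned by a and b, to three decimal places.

347.871

i: 2·9 - 12·15 = 18 - 180 = -162
j: 12·12 - (-11)·9 = 144 - (-99) = 243
k: (-11)·15 - 2·12 = -165 - 24 = -189
a × b = (-162, 243, -189)
|a × b| = √((-162)² + 243² + (-189)²) = √121014 ≈ 347.8707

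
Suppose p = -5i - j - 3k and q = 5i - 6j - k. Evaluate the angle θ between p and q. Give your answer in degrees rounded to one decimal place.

p · q = (-5)·5 + (-1)·(-6) + (-3)·(-1) = -25 + 6 + 3 = -16
|p|² = 25 + 1 + 9 = 35,  |p| = √35 ≈ 5.916080
|q|² = 25 + 36 + 1 = 62,  |q| = √62 ≈ 7.874008
cos θ = -16 / (5.916080 · 7.874008) ≈ -0.34347
θ = arccos(-0.34347) ≈ 110.1°

110.1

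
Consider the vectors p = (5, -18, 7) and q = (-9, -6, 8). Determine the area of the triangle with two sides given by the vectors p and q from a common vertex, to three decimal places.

120.288

i: (-18)·8 - 7·(-6) = -144 - (-42) = -102
j: 7·(-9) - 5·8 = -63 - 40 = -103
k: 5·(-6) - (-18)·(-9) = -30 - 162 = -192
p × q = (-102, -103, -192)
|p × q| = √((-102)² + (-103)² + (-192)²) = √57877 ≈ 240.5764
area = ½ · 240.5764 ≈ 120.288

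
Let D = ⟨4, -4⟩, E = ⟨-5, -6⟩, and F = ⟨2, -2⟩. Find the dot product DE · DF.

DE = E − D = (-9, -2)
DF = F − D = (-2, 2)
DE · DF = (-9)·(-2) + (-2)·2 = 18 - 4 = 14

14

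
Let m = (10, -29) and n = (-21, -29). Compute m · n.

m · n = 10·(-21) + (-29)·(-29) = -210 + 841 = 631

631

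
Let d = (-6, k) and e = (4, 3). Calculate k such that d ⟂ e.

8

d · e = (-6)·4 + k·3 = -24 + 3k
Set equal to 0: 3k = 24, so k = 8.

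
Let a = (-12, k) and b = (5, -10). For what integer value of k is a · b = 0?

-6

a · b = (-12)·5 + k·(-10) = -60 - 10k
Set equal to 0: -10k = 60, so k = -6.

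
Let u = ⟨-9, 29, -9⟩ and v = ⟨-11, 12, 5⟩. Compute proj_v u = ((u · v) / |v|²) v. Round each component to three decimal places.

u · v = (-9)·(-11) + 29·12 + (-9)·5 = 99 + 348 - 45 = 402
|v|² = 121 + 144 + 25 = 290
proj_v u = (402/290) · (-11, 12, 5) ≈ (-15.248, 16.634, 6.931)

(-15.248, 16.634, 6.931)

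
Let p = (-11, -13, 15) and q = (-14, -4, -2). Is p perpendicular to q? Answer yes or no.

p · q = (-11)·(-14) + (-13)·(-4) + 15·(-2) = 154 + 52 - 30 = 176
Nonzero, so the vectors are not orthogonal.

no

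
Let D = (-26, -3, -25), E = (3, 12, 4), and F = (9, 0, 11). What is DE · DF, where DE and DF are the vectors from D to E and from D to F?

2104

DE = E − D = (29, 15, 29)
DF = F − D = (35, 3, 36)
DE · DF = 29·35 + 15·3 + 29·36 = 1015 + 45 + 1044 = 2104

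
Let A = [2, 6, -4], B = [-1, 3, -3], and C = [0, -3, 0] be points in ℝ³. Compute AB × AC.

(-3, 10, 21)

AB = (-3, -3, 1)
AC = (-2, -9, 4)
i: (-3)·4 - 1·(-9) = -12 - (-9) = -3
j: 1·(-2) - (-3)·4 = -2 - (-12) = 10
k: (-3)·(-9) - (-3)·(-2) = 27 - 6 = 21
AB × AC = (-3, 10, 21)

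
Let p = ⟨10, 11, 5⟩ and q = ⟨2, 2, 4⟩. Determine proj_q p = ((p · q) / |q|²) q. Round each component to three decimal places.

(5.167, 5.167, 10.333)

p · q = 10·2 + 11·2 + 5·4 = 20 + 22 + 20 = 62
|q|² = 4 + 4 + 16 = 24
proj_q p = (62/24) · (2, 2, 4) ≈ (5.167, 5.167, 10.333)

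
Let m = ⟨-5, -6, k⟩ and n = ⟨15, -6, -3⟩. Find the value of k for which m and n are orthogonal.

-13

m · n = (-5)·15 + (-6)·(-6) + k·(-3) = -39 - 3k
Set equal to 0: -3k = 39, so k = -13.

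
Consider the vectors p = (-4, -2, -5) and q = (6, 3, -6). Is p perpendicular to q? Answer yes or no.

yes

p · q = (-4)·6 + (-2)·3 + (-5)·(-6) = -24 - 6 + 30 = 0
Zero, so the vectors are orthogonal.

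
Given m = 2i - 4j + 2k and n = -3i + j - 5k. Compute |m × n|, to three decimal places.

i: (-4)·(-5) - 2·1 = 20 - 2 = 18
j: 2·(-3) - 2·(-5) = -6 - (-10) = 4
k: 2·1 - (-4)·(-3) = 2 - 12 = -10
m × n = (18, 4, -10)
|m × n| = √(18² + 4² + (-10)²) = √440 ≈ 20.9762

20.976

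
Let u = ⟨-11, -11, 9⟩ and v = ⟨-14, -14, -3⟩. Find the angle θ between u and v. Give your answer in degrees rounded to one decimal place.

u · v = (-11)·(-14) + (-11)·(-14) + 9·(-3) = 154 + 154 - 27 = 281
|u|² = 121 + 121 + 81 = 323,  |u| = √323 ≈ 17.972201
|v|² = 196 + 196 + 9 = 401,  |v| = √401 ≈ 20.024984
cos θ = 281 / (17.972201 · 20.024984) ≈ 0.78079
θ = arccos(0.78079) ≈ 38.7°

38.7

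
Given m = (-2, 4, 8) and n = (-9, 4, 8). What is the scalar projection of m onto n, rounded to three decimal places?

7.723

m · n = (-2)·(-9) + 4·4 + 8·8 = 18 + 16 + 64 = 98
|n| = √(81 + 16 + 64) = √161 ≈ 12.6886
comp_n m = 98 / √161 ≈ 7.723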